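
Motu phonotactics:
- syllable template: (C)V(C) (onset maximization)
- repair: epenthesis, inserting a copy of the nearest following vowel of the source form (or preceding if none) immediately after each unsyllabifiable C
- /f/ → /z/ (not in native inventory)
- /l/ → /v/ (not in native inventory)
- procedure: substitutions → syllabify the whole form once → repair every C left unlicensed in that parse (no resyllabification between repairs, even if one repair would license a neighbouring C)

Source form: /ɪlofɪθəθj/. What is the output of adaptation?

ɪvozɪθəθjə

Substitution: /l/ → /v/, /f/ → /z/, giving /ɪvozɪθəθj/.
Under (C)V(C), the unsyllabifiable consonants are /j/ (at most one coda consonant is licensed; onsets are limited to one consonant).
Epenthesis after each stranded consonant: /j/ → /jə/.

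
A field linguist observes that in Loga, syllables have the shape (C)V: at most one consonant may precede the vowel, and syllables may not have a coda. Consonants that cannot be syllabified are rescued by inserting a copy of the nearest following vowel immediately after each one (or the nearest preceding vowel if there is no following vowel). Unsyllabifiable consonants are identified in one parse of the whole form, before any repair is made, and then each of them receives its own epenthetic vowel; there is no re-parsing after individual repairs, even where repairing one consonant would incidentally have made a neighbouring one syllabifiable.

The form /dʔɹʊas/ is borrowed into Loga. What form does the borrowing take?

The consonants /d/, /ʔ/, /s/ cannot be parsed into a legal (C)V syllable (no codas are permitted; onsets are limited to one consonant).
Each unlicensed consonant becomes the onset of a new syllable: /d/ → /dʊ/, /ʔ/ → /ʔʊ/, /s/ → /sa/.

dʊʔʊɹʊasa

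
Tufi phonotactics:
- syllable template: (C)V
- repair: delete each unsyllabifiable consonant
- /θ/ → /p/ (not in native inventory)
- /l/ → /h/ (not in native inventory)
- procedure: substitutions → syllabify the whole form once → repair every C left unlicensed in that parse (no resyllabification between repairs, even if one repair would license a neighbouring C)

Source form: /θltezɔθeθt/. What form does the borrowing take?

tezɔpe

Substitution: /θ/ → /p/, /l/ → /h/, giving /phtezɔpept/.
Under (C)V, the unsyllabifiable consonants are /p/, /h/, /p/, /t/ (no codas are permitted; onsets are limited to one consonant).
Deletion applies to /p/, /h/, /p/, /t/.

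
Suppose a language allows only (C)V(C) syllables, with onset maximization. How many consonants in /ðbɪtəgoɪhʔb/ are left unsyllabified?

Syllabifying with onset maximization leaves /ð/, /ʔ/, /b/ stranded (at most one coda consonant is licensed; onsets are limited to one consonant).

3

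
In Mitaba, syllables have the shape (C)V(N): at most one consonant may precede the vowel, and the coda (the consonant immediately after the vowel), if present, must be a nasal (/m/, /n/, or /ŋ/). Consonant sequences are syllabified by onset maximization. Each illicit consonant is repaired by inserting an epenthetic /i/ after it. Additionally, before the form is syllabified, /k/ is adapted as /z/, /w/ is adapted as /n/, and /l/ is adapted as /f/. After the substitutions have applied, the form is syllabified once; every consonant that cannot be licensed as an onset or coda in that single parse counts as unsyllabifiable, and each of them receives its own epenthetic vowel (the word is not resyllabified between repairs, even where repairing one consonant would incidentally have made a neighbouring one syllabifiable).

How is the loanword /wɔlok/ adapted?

Substitution: /w/ → /n/, /l/ → /f/, /k/ → /z/, giving /nɔfoz/.
Syllabifying with onset maximization leaves /z/ stranded (only a nasal (/m/, /n/, or /ŋ/) is licensed in coda position; onsets are limited to one consonant).
Each unlicensed consonant becomes the onset of a new syllable: /z/ → /zi/.

nɔfozi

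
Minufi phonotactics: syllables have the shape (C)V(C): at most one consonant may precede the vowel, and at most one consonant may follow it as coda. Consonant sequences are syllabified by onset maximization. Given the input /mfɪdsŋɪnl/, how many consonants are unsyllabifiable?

3

Under (C)V(C), the unsyllabifiable consonants are /m/, /s/, /l/ (at most one coda consonant is licensed; onsets are limited to one consonant).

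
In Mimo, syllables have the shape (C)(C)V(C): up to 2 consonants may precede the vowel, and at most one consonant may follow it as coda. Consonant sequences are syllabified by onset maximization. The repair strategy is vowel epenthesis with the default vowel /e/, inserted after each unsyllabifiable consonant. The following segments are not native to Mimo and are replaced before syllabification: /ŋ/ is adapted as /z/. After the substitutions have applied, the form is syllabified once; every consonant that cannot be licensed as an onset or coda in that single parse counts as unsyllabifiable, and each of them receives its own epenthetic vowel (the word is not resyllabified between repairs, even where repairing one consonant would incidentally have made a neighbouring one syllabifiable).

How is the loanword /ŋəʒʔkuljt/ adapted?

zəʒʔkuljete

Substitution: /ŋ/ → /z/, giving /zəʒʔkuljt/.
The consonants /j/, /t/ cannot be parsed into a legal (C)(C)V(C) syllable (at most one coda consonant is licensed; onsets may contain at most 2 consonants).
Inserting the epenthetic vowel yields /j/ → /je/, /t/ → /te/.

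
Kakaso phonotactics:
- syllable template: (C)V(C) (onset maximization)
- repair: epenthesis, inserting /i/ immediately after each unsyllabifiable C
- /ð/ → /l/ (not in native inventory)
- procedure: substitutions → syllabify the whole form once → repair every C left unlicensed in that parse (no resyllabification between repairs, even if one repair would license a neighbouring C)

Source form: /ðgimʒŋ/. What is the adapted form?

ligimʒiŋi

Substitution: /ð/ → /l/, giving /lgimʒŋ/.
The consonants /l/, /ʒ/, /ŋ/ cannot be parsed into a legal (C)V(C) syllable (at most one coda consonant is licensed; onsets are limited to one consonant).
Inserting the epenthetic vowel yields /l/ → /li/, /ʒ/ → /ʒi/, /ŋ/ → /ŋi/.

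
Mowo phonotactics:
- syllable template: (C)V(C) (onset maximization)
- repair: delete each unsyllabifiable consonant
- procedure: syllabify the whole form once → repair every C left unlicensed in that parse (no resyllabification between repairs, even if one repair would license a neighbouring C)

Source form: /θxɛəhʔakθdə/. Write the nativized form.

Syllabifying with onset maximization leaves /θ/, /θ/ stranded (at most one coda consonant is licensed; onsets are limited to one consonant).
Deletion applies to /θ/, /θ/.

xɛəhʔakdə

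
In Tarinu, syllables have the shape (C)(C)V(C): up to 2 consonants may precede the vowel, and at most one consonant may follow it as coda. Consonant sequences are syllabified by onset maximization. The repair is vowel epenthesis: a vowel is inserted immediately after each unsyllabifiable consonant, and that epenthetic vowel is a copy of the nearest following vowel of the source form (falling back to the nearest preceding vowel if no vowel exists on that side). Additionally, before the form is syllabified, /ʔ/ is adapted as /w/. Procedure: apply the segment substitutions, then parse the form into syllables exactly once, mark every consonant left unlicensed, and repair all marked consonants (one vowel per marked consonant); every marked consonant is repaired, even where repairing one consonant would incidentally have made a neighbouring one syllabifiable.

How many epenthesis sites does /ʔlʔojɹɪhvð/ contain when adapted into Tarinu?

After substitution the input is /wlwojɹɪhvð/.
The unsyllabifiable consonants are /w/, /v/, /ð/; each receives one epenthetic vowel.

3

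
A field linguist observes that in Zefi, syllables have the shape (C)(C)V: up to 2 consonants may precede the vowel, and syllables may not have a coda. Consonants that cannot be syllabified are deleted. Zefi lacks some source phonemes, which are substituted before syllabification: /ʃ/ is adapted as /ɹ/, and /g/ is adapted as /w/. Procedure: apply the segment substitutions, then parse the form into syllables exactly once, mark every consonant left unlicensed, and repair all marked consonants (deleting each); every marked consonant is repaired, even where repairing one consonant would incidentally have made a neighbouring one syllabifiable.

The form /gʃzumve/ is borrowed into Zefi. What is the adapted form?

ɹzumve

Substitution: /g/ → /w/, /ʃ/ → /ɹ/, giving /wɹzumve/.
Under (C)(C)V, the unsyllabifiable consonants are /w/ (no codas are permitted; onsets may contain at most 2 consonants).
Deletion applies to /w/.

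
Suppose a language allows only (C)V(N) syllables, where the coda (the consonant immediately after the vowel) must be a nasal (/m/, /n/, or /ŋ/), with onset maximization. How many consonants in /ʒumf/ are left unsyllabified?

Under (C)V(N), the unsyllabifiable consonants are /f/ (only a nasal (/m/, /n/, or /ŋ/) is licensed in coda position; onsets are limited to one consonant).

1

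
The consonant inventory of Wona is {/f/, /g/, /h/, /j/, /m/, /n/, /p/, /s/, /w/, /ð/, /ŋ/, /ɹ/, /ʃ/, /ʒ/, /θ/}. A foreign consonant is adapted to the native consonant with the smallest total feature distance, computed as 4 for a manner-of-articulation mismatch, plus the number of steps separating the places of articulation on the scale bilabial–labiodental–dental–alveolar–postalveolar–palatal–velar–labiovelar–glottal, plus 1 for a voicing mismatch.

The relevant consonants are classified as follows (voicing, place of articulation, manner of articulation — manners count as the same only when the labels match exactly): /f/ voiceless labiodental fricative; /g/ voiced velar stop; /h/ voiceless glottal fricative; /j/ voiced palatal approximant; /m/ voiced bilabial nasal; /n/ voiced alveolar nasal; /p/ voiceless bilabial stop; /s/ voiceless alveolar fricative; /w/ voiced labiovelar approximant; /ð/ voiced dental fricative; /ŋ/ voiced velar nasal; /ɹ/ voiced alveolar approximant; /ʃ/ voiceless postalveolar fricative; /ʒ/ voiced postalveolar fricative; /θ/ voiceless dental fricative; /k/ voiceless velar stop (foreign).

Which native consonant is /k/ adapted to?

g

/g/ is closest: same manner (stop), place distance 0 (velar→velar), voicing differs (+1); total 1. Next closest is /ŋ/ at distance 5.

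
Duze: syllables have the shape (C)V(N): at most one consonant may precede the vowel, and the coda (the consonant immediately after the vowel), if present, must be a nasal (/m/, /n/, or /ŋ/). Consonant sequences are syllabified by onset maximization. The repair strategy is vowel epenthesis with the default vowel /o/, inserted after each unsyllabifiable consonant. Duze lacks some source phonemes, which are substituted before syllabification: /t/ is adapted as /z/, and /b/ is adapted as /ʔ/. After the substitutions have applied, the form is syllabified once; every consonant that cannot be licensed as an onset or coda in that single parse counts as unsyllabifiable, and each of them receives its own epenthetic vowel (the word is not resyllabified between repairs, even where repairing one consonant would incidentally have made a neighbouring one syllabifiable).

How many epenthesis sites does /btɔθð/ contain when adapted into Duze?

After substitution the input is /ʔzɔθð/.
The unsyllabifiable consonants are /ʔ/, /θ/, /ð/; each receives one epenthetic vowel.

3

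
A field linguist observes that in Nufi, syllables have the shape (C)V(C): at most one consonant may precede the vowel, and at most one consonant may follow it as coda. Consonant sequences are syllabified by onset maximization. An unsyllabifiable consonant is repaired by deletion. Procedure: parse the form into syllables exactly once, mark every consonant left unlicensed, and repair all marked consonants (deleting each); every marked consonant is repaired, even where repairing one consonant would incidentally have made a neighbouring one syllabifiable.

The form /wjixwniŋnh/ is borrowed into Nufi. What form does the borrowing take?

jixniŋ

The consonants /w/, /w/, /n/, /h/ cannot be parsed into a legal (C)V(C) syllable (at most one coda consonant is licensed; onsets are limited to one consonant).
Deleting the stranded consonants removes /w/, /w/, /n/, /h/.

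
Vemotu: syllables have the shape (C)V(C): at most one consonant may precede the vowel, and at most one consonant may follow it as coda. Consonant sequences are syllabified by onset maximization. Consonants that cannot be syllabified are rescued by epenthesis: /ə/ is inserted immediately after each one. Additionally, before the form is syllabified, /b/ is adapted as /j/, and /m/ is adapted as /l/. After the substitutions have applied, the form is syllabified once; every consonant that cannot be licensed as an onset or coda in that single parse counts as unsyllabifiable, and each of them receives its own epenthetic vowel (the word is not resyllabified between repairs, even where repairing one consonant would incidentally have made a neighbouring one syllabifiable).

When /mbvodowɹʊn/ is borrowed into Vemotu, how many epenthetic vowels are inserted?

2

After substitution the input is /ljvodowɹʊn/.
The unsyllabifiable consonants are /l/, /j/; each receives one epenthetic vowel.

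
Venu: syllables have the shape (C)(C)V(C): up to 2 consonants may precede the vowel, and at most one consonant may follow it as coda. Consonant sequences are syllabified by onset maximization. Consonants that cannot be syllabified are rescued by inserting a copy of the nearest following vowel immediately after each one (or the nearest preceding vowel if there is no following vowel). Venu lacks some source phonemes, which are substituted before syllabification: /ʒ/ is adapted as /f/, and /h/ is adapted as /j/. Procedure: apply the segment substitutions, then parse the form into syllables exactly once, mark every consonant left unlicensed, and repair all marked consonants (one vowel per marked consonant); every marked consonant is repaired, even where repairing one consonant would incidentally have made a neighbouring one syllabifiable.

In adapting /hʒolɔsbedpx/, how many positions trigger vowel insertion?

2

After substitution the input is /jfolɔsbedpx/.
The unsyllabifiable consonants are /p/, /x/; each receives one epenthetic vowel.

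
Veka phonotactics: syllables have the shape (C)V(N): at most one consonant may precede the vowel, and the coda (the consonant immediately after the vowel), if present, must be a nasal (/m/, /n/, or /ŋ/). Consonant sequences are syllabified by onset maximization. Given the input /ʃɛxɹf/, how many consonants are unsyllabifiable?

The consonants /x/, /ɹ/, /f/ cannot be parsed into a legal (C)V(N) syllable (only a nasal (/m/, /n/, or /ŋ/) is licensed in coda position; onsets are limited to one consonant).

3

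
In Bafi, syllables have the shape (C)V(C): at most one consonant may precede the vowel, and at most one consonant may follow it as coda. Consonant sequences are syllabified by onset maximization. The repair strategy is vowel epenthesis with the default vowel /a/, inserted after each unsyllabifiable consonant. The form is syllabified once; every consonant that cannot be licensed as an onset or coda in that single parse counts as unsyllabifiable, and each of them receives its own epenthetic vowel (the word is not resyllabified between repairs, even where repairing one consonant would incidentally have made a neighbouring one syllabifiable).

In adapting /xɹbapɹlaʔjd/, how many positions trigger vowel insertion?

5

The unsyllabifiable consonants are /x/, /ɹ/, /ɹ/, /j/, /d/; each receives one epenthetic vowel.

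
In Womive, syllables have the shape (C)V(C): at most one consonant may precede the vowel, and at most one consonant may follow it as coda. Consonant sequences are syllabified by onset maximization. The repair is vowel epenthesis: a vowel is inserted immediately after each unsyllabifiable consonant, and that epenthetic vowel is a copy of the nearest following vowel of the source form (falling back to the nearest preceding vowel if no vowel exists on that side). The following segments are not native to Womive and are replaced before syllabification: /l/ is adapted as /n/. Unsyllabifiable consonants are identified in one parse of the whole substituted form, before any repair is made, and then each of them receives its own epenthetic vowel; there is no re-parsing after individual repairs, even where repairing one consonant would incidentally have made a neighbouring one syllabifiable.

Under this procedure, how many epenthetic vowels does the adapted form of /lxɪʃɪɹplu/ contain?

After substitution the input is /nxɪʃɪɹpnu/.
The unsyllabifiable consonants are /n/, /p/; each receives one epenthetic vowel.

2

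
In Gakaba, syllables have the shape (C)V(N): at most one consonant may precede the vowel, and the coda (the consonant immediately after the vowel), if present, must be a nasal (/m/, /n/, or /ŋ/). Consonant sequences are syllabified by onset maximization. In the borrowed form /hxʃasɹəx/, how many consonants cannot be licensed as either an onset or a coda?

4

Syllabifying with onset maximization leaves /h/, /x/, /s/, /x/ stranded (only a nasal (/m/, /n/, or /ŋ/) is licensed in coda position; onsets are limited to one consonant).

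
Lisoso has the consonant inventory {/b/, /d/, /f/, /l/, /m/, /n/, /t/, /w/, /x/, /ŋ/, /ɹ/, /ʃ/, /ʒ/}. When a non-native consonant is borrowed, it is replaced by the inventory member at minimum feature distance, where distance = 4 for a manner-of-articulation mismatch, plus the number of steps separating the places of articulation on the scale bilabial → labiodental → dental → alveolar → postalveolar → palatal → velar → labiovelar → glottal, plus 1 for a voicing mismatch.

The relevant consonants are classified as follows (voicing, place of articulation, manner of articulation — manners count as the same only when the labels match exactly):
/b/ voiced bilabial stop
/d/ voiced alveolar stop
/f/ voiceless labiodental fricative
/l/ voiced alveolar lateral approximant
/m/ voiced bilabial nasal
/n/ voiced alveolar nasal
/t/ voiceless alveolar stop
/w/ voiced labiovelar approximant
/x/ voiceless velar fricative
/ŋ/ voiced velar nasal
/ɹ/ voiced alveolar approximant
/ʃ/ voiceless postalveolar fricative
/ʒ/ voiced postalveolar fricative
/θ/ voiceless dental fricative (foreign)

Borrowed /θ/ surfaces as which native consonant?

f

/f/ is closest: same manner (fricative), place distance 1 (dental→labiodental), same voicing; total 1. Next closest is /ʃ/ at distance 2.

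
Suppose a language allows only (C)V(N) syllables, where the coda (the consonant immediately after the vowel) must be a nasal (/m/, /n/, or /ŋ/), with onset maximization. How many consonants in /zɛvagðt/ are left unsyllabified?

3

The consonants /g/, /ð/, /t/ cannot be parsed into a legal (C)V(N) syllable (only a nasal (/m/, /n/, or /ŋ/) is licensed in coda position; onsets are limited to one consonant).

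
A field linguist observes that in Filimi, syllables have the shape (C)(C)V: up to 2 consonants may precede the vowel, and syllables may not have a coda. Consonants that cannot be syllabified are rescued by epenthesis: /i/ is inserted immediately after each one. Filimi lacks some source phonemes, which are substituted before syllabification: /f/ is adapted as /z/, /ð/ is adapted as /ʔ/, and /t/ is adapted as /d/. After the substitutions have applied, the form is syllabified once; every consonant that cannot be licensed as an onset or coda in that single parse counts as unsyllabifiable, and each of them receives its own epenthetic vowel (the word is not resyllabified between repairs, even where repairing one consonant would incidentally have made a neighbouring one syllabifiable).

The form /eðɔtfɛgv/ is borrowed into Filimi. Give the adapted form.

Substitution: /ð/ → /ʔ/, /t/ → /d/, /f/ → /z/, giving /eʔɔdzɛgv/.
The consonants /g/, /v/ cannot be parsed into a legal (C)(C)V syllable (no codas are permitted; onsets may contain at most 2 consonants).
Each unlicensed consonant becomes the onset of a new syllable: /g/ → /gi/, /v/ → /vi/.

eʔɔdzɛgivi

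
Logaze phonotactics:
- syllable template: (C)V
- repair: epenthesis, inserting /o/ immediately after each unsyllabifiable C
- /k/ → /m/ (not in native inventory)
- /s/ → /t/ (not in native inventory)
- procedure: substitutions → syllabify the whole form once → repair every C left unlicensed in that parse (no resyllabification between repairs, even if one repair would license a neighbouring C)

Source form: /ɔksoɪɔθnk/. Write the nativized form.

Substitution: /k/ → /m/, /s/ → /t/, giving /ɔmtoɪɔθnm/.
Under (C)V, the unsyllabifiable consonants are /m/, /θ/, /n/, /m/ (no codas are permitted; onsets are limited to one consonant).
Each unlicensed consonant becomes the onset of a new syllable: /m/ → /mo/, /θ/ → /θo/, /n/ → /no/, /m/ → /mo/.

ɔmotoɪɔθonomo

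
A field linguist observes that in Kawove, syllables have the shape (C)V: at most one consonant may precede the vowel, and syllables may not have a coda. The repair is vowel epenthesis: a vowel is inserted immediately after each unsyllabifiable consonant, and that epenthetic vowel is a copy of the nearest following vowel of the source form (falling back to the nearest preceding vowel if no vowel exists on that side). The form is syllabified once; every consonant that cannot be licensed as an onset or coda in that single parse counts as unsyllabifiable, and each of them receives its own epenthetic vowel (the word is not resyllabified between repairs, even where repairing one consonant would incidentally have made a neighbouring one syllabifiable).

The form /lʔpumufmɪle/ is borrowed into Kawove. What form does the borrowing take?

The consonants /l/, /ʔ/, /f/ cannot be parsed into a legal (C)V syllable (no codas are permitted; onsets are limited to one consonant).
Epenthesis after each stranded consonant: /l/ → /lu/, /ʔ/ → /ʔu/, /f/ → /fɪ/.

luʔupumufɪmɪle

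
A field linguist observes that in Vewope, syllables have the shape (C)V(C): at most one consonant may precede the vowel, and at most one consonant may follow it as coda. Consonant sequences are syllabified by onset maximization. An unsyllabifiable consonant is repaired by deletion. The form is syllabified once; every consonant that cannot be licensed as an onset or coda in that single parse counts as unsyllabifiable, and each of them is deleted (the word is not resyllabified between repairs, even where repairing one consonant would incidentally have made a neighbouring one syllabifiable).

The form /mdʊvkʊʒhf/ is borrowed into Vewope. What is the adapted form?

Under (C)V(C), the unsyllabifiable consonants are /m/, /h/, /f/ (at most one coda consonant is licensed; onsets are limited to one consonant).
Deleting the stranded consonants removes /m/, /h/, /f/.

dʊvkʊʒ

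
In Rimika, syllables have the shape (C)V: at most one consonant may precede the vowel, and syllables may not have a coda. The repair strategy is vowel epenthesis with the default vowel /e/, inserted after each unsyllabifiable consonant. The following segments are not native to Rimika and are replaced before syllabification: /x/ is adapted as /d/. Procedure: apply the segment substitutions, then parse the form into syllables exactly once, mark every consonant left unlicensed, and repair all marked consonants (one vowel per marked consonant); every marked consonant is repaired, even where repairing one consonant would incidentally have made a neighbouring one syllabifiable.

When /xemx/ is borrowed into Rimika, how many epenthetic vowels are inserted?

2

After substitution the input is /demd/.
The unsyllabifiable consonants are /m/, /d/; each receives one epenthetic vowel.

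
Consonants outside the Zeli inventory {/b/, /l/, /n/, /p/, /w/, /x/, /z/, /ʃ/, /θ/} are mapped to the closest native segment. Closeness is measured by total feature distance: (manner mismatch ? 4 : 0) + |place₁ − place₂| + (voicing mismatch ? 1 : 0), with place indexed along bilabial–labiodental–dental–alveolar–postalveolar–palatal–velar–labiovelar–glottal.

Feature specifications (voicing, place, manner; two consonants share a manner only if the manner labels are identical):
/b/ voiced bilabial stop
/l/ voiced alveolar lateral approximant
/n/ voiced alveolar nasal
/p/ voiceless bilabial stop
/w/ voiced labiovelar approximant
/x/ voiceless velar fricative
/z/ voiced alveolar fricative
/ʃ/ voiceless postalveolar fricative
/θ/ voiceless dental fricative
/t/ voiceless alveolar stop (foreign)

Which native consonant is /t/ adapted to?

/p/ is closest: same manner (stop), place distance 3 (alveolar→bilabial), same voicing; total 3. Next closest is /b/ at distance 4.

p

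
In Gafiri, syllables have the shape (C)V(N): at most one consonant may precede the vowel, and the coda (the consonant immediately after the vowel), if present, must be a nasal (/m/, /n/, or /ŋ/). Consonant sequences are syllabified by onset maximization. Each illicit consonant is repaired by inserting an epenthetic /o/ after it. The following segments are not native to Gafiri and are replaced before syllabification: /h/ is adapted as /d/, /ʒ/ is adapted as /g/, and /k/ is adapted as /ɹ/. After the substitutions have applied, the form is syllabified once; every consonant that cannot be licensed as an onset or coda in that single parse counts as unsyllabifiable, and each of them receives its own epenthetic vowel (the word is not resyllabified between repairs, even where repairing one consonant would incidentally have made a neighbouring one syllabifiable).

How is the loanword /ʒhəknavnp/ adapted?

godəɹonavonopo

Substitution: /ʒ/ → /g/, /h/ → /d/, /k/ → /ɹ/, giving /gdəɹnavnp/.
Under (C)V(N), the unsyllabifiable consonants are /g/, /ɹ/, /v/, /n/, /p/ (only a nasal (/m/, /n/, or /ŋ/) is licensed in coda position; onsets are limited to one consonant).
Epenthesis after each stranded consonant: /g/ → /go/, /ɹ/ → /ɹo/, /v/ → /vo/, /n/ → /no/, /p/ → /po/.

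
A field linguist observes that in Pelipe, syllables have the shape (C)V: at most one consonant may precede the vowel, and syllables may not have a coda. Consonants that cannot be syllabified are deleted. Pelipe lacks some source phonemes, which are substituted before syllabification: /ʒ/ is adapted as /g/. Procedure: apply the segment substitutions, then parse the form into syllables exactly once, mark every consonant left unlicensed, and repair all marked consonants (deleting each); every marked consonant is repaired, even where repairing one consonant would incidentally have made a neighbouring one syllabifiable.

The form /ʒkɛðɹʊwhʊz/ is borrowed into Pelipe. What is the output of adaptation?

kɛɹʊhʊ

Substitution: /ʒ/ → /g/, giving /gkɛðɹʊwhʊz/.
Under (C)V, the unsyllabifiable consonants are /g/, /ð/, /w/, /z/ (no codas are permitted; onsets are limited to one consonant).
Each unlicensed consonant is deleted: /g/, /ð/, /w/, /z/.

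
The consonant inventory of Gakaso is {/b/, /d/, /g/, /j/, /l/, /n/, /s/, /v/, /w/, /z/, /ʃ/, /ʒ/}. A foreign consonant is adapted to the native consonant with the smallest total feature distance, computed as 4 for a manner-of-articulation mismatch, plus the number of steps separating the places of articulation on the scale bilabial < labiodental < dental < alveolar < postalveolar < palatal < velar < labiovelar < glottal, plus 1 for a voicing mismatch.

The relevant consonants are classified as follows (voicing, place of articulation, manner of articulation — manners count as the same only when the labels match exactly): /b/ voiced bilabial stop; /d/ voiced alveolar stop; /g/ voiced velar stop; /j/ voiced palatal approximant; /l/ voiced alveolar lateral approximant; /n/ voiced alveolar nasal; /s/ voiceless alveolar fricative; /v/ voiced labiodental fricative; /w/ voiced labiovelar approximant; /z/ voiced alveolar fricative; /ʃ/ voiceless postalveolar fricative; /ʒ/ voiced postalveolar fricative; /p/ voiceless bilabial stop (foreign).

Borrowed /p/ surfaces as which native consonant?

/b/ is closest: same manner (stop), place distance 0 (bilabial→bilabial), voicing differs (+1); total 1. Next closest is /d/ at distance 4.

b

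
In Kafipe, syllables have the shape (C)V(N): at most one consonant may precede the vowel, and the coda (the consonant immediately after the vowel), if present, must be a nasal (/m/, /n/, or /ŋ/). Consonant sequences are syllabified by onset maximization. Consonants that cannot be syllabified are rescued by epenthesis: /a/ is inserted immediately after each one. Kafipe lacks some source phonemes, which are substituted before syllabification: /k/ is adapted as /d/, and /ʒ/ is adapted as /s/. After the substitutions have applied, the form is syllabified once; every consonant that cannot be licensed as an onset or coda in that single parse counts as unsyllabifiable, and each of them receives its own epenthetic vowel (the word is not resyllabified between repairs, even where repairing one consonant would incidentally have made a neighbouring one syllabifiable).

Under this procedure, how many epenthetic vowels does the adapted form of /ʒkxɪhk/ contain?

4

After substitution the input is /sdxɪhd/.
The unsyllabifiable consonants are /s/, /d/, /h/, /d/; each receives one epenthetic vowel.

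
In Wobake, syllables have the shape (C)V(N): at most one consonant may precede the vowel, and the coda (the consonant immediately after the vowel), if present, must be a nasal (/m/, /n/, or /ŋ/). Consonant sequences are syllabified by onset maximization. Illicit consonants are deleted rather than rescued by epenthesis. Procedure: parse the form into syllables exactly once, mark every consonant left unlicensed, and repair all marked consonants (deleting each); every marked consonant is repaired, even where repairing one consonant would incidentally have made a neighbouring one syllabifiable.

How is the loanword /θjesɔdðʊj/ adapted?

jesɔðʊ

Under (C)V(N), the unsyllabifiable consonants are /θ/, /d/, /j/ (only a nasal (/m/, /n/, or /ŋ/) is licensed in coda position; onsets are limited to one consonant).
Each unlicensed consonant is deleted: /θ/, /d/, /j/.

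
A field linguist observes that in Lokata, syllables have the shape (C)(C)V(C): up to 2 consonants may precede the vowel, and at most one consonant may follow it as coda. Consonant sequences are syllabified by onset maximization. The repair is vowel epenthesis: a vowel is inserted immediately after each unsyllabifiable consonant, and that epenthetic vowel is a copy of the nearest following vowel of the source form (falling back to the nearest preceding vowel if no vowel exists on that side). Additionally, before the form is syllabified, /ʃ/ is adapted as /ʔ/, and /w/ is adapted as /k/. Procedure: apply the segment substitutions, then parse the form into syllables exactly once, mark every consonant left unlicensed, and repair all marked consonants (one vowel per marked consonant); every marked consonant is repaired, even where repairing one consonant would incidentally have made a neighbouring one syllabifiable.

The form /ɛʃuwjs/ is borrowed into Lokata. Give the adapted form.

Substitution: /ʃ/ → /ʔ/, /w/ → /k/, giving /ɛʔukjs/.
Under (C)(C)V(C), the unsyllabifiable consonants are /j/, /s/ (at most one coda consonant is licensed; onsets may contain at most 2 consonants).
Each unlicensed consonant becomes the onset of a new syllable: /j/ → /ju/, /s/ → /su/.

ɛʔukjusu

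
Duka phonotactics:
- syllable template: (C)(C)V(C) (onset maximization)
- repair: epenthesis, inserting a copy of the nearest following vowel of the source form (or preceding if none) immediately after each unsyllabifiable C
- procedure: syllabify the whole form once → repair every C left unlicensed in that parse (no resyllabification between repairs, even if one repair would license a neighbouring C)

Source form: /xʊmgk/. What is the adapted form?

xʊmgʊkʊ

Under (C)(C)V(C), the unsyllabifiable consonants are /g/, /k/ (at most one coda consonant is licensed; onsets may contain at most 2 consonants).
Epenthesis after each stranded consonant: /g/ → /gʊ/, /k/ → /kʊ/.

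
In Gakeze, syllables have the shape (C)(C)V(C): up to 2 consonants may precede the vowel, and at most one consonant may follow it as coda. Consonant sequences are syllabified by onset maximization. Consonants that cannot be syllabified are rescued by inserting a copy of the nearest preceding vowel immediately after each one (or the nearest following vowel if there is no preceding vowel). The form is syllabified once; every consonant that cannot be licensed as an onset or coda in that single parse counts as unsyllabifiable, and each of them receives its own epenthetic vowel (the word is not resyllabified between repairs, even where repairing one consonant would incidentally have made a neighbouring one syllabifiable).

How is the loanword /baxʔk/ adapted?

Under (C)(C)V(C), the unsyllabifiable consonants are /ʔ/, /k/ (at most one coda consonant is licensed; onsets may contain at most 2 consonants).
Epenthesis after each stranded consonant: /ʔ/ → /ʔa/, /k/ → /ka/.

baxʔaka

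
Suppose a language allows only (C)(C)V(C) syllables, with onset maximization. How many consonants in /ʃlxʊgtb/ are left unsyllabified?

Syllabifying with onset maximization leaves /ʃ/, /t/, /b/ stranded (at most one coda consonant is licensed; onsets may contain at most 2 consonants).

3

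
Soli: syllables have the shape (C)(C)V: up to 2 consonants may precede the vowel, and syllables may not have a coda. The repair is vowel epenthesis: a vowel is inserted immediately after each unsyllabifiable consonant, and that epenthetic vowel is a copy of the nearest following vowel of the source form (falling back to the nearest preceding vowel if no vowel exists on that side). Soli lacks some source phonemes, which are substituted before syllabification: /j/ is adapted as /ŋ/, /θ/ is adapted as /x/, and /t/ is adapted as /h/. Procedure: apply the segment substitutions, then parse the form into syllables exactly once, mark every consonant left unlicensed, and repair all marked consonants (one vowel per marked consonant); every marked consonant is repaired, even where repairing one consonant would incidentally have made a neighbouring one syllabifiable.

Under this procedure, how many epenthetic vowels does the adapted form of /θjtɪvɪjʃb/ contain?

After substitution the input is /xŋhɪvɪŋʃb/.
The unsyllabifiable consonants are /x/, /ŋ/, /ʃ/, /b/; each receives one epenthetic vowel.

4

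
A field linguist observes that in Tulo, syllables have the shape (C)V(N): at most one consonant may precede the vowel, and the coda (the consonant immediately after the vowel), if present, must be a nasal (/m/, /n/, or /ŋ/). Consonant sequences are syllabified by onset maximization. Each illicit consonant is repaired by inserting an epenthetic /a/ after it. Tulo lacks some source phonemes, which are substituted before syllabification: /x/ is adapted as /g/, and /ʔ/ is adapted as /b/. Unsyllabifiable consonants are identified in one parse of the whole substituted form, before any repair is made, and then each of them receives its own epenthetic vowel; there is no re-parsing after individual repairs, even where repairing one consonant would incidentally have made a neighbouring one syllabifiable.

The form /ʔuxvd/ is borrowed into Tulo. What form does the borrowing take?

Substitution: /ʔ/ → /b/, /x/ → /g/, giving /bugvd/.
Under (C)V(N), the unsyllabifiable consonants are /g/, /v/, /d/ (only a nasal (/m/, /n/, or /ŋ/) is licensed in coda position; onsets are limited to one consonant).
Epenthesis after each stranded consonant: /g/ → /ga/, /v/ → /va/, /d/ → /da/.

bugavada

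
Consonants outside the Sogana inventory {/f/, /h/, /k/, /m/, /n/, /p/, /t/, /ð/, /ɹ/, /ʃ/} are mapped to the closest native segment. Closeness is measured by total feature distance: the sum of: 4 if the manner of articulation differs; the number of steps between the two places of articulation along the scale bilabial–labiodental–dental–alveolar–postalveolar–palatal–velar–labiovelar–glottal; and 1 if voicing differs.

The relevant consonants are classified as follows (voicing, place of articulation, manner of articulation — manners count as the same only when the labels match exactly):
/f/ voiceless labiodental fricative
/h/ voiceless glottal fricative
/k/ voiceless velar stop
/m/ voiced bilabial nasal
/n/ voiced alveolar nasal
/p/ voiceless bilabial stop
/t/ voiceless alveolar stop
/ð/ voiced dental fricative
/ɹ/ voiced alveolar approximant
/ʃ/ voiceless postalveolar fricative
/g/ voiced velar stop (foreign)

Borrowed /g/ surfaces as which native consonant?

/k/ is closest: same manner (stop), place distance 0 (velar→velar), voicing differs (+1); total 1. Next closest is /t/ at distance 4.

k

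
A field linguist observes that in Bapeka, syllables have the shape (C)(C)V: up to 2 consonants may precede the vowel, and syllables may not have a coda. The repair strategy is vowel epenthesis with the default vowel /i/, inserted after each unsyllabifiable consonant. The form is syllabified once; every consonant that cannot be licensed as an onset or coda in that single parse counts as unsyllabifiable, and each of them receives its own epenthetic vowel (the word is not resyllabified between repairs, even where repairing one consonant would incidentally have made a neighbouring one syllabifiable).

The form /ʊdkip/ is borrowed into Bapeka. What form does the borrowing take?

Under (C)(C)V, the unsyllabifiable consonants are /p/ (no codas are permitted; onsets may contain at most 2 consonants).
Each unlicensed consonant becomes the onset of a new syllable: /p/ → /pi/.

ʊdkipi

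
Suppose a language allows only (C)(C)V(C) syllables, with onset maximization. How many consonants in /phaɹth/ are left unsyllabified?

Syllabifying with onset maximization leaves /t/, /h/ stranded (at most one coda consonant is licensed; onsets may contain at most 2 consonants).

2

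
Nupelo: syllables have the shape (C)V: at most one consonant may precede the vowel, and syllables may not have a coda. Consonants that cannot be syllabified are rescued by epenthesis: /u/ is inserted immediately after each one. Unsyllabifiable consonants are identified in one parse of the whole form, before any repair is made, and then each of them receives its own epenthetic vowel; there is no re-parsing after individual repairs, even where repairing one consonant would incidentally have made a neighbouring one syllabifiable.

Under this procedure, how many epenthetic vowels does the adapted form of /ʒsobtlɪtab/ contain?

The unsyllabifiable consonants are /ʒ/, /b/, /t/, /b/; each receives one epenthetic vowel.

4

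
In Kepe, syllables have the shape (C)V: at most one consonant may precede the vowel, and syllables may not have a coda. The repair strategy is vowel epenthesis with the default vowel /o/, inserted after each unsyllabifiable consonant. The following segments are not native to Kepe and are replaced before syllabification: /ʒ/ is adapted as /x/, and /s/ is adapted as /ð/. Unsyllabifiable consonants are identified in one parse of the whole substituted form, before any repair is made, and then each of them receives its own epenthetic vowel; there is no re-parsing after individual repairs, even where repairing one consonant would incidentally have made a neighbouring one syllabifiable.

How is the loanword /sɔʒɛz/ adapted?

Substitution: /s/ → /ð/, /ʒ/ → /x/, giving /ðɔxɛz/.
Under (C)V, the unsyllabifiable consonants are /z/ (no codas are permitted; onsets are limited to one consonant).
Epenthesis after each stranded consonant: /z/ → /zo/.

ðɔxɛzo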